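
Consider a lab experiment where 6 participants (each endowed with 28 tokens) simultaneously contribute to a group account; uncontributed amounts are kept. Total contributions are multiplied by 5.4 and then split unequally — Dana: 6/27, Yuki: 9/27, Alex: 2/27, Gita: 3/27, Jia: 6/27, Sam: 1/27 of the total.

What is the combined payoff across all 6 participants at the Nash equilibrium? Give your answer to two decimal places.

For player j, contributing a unit is worthwhile iff 5.4 × (j's share) ≥ 1, i.e. iff j's share is at least 0.1852.
The shares above 0.1852 belong to Dana, Yuki and Jia, contributing 28 each; the remaining 3 contribute 0. Total contributed: 84.
The group account pays out 5.4 × 84 = 453.60 in total (split across the unequal shares, but the aggregate is all that matters for the group sum).
The 3 free-riders keep 28 each, adding 84. Group total = 84 + 453.60 = 537.60.

537.60 tokens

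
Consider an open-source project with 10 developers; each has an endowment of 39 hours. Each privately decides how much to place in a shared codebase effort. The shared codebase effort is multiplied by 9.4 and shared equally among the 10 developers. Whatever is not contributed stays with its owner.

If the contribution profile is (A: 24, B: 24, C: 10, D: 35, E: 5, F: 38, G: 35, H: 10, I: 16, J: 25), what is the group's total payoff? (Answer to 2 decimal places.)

2254.80 hours

Total contributed: 24 + 24 + 10 + 35 + 5 + 38 + 35 + 10 + 16 + 25 = 222; total kept: 10 × 39 − 222 = 168.
The shared codebase effort pays out 9.4 × 222 = 2086.80 in aggregate.
Group total = 168 + 2086.80 = 2254.80.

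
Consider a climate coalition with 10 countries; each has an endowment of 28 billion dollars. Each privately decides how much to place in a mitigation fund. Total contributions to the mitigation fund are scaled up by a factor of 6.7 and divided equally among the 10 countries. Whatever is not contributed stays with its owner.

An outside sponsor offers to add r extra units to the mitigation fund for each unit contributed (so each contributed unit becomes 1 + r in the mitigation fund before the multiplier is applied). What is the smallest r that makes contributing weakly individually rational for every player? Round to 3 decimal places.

With matching at rate r, one contributed unit becomes (1 + r) in the mitigation fund and returns 6.7 × (1 + r) / 10 to the contributor.
Setting this equal to 1: 1 + r = 10/6.7 = 1.4925.
So the minimum matching rate is r = 1.4925 − 1 = 0.493.

0.493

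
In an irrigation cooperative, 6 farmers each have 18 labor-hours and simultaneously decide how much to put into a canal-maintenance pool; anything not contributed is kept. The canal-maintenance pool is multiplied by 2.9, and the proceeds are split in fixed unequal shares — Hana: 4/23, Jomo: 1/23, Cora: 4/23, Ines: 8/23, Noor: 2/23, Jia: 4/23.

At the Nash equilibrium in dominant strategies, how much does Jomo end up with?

For player j, contributing a unit is worthwhile iff 2.9 × (j's share) ≥ 1, i.e. iff j's share is at least 0.3448.
The only share above 0.3448 is Ines's 8/23, contributing 18; the remaining 5 contribute 0. Total contributed: 18.
Jomo keeps 18 and receives 2.9 × 18 × 1/23 = 2.27 from the canal-maintenance pool, for a payoff of 20.27.

20.27 labor-hours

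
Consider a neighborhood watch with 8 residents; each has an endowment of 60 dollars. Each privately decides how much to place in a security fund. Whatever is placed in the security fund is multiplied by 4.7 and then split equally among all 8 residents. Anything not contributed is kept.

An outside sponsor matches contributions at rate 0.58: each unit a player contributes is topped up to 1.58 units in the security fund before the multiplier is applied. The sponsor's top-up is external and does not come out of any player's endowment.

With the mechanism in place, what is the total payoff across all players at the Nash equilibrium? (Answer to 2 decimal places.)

Even with the mechanism, each unit contributed returns only 4.7 × 1.58 / 8 = 0.9283 per unit of net cost, so contributing nothing is still dominant.
Everyone keeps their endowment and the group total is 8 × 60 = 480.

480.00 dollars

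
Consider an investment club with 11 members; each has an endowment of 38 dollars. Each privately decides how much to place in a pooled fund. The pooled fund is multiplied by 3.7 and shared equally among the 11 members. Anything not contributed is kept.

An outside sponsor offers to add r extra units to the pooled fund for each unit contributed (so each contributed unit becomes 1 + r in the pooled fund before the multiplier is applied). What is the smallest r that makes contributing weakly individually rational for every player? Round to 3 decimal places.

With matching at rate r, one contributed unit becomes (1 + r) in the pooled fund and returns 3.7 × (1 + r) / 11 to the contributor.
Setting this equal to 1: 1 + r = 11/3.7 = 2.9730.
So the minimum matching rate is r = 2.9730 − 1 = 1.973.

1.973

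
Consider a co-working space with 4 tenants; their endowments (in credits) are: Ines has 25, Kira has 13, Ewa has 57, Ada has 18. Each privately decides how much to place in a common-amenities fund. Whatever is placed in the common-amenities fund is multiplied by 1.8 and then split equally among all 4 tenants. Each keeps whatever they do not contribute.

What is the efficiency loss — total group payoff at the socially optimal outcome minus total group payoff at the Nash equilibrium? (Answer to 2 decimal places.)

90.40 credits

The private return per contributed unit is 1.8/4 = 0.4500 < 1 for every player regardless of endowment, so the Nash equilibrium is zero contribution and the group total is Σ E_j = 25 + 13 + 57 + 18 = 113.
Each contributed unit returns 1.800 to the group, so the social optimum is full contribution by everyone: group total = 1.800 × 113 = 203.40.
Efficiency loss = (1.800 − 1) × 113 = 90.40.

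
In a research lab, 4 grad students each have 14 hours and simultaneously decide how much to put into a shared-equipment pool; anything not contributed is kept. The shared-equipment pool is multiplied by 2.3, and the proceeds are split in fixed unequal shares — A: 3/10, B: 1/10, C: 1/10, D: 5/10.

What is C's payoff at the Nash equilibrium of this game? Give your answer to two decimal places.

17.22 hours

For player j, contributing a unit is worthwhile iff 2.3 × (j's share) ≥ 1, i.e. iff j's share is at least 0.4348.
Only D (5/10) clears that bar, contributing 14; the remaining 3 contribute 0. Total contributed: 14.
C keeps 14 and receives 2.3 × 14 × 1/10 = 3.22 from the shared-equipment pool, for a payoff of 17.22.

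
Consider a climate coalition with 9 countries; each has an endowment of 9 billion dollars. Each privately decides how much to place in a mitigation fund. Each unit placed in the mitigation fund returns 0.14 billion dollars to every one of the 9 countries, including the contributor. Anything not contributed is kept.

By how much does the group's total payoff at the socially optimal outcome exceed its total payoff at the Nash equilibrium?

21.06 billion dollars

The private return per contributed unit is 0.14 < 1, so contributing 0 is dominant for every player. At the Nash equilibrium everyone keeps their 9, and the group total is 9 × 9 = 81.
Each contributed unit returns 1.260 to the group as a whole (0.14 to each of 9 players), which exceeds 1, so the social optimum is full contribution: group total = 1.260 × 81 = 102.06.
Efficiency loss = 102.06 − 81 = 21.06.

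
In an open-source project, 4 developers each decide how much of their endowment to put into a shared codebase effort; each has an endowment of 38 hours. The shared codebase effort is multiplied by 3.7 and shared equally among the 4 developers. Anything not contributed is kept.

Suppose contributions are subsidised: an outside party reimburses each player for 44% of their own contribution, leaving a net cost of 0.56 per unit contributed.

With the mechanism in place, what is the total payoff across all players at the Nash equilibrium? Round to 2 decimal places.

629.28 hours

Under the mechanism each unit contributed yields (3.7/4) / 0.56 = 1.6518 back to its contributor per unit of net cost, which exceeds 1, making full contribution the dominant choice for everyone.
At the Nash equilibrium everyone contributes 38. Group total payoff = 4 × (38 × 0.44 + 3.7 × 38) = 629.28.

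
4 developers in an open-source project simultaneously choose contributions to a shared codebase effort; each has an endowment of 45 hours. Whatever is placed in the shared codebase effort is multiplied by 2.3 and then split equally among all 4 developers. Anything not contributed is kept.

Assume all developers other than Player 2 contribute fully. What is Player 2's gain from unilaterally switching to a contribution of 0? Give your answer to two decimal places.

19.13 hours

Switching from a contribution of 45 to 0 lets Player 2 keep an extra 45 hours, but lowers the shared codebase effort by 45, which costs Player 2 their own share of that drop: 2.3/4 × 45 = 25.87.
Net gain = 45 − 25.87 = 19.13. The private return per contributed unit (0.5750) is below 1, so free-riding is indeed the best response regardless of what the others do.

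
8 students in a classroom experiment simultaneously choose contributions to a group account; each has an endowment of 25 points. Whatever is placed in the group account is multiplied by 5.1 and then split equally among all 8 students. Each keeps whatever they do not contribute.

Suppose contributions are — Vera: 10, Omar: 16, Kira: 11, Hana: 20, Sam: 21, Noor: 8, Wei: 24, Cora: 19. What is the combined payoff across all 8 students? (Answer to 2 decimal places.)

728.90 points

Total contributed: 10 + 16 + 11 + 20 + 21 + 8 + 24 + 19 = 129; total kept: 8 × 25 − 129 = 71.
The group account pays out 5.1 × 129 = 657.90 in aggregate.
Group total = 71 + 657.90 = 728.90.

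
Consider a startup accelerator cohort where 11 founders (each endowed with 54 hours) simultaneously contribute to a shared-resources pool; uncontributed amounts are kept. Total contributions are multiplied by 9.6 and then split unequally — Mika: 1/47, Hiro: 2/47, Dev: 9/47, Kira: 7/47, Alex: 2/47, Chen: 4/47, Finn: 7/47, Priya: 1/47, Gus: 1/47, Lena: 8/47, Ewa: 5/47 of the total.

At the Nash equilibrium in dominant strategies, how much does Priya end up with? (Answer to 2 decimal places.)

109.15 hours

A player with share s gets back 9.6·s per unit contributed, so full contribution is dominant for anyone with s > 1/9.6 = 0.1042 and zero contribution is dominant for anyone below.
Dev, Kira, Finn, Lena and Ewa are above the threshold, contributing 54 each; the remaining 6 contribute 0. Total contributed: 270.
Priya keeps 54 and receives 9.6 × 270 × 1/47 = 55.15 from the shared-resources pool, for a payoff of 109.15.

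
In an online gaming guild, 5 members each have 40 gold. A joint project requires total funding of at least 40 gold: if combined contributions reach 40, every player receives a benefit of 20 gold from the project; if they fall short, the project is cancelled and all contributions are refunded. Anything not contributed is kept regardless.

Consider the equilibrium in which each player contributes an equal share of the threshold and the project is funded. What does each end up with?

Equal share of the threshold: 40/5 = 8.
At this profile no one gains by cutting their contribution: any cut drops the total below 40, the project is cancelled, contributions are refunded, and the deviator ends with 40, which is less than 40 − 8 + 20 = 52. Contributing more than 8 just wastes the excess. So contributing exactly 8 is a best response.
Each player's payoff: 40 − 8 + 20 = 52.

52 gold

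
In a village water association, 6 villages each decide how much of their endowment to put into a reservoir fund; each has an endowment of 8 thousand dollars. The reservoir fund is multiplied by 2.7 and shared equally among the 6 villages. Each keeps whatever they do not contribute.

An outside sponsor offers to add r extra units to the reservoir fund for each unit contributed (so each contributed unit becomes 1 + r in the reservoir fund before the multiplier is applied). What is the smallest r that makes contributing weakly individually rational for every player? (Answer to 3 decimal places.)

1.222

With matching at rate r, one contributed unit becomes (1 + r) in the reservoir fund and returns 2.7 × (1 + r) / 6 to the contributor.
Setting this equal to 1: 1 + r = 6/2.7 = 2.2222.
So the minimum matching rate is r = 2.2222 − 1 = 1.222.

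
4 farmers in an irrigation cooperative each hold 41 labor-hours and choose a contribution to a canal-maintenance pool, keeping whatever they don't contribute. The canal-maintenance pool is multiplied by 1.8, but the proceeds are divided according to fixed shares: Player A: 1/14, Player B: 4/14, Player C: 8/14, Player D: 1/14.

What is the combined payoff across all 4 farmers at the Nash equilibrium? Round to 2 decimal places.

Each unit j contributes comes back to j as 1.8 × (j's share), so j prefers to contribute only if that share exceeds 1/1.8 = 0.5556; otherwise keeping the unit dominates.
The only share above 0.5556 is Player C's 8/14, contributing 41; the remaining 3 contribute 0. Total contributed: 41.
The canal-maintenance pool pays out 1.8 × 41 = 73.80 in total (split across the unequal shares, but the aggregate is all that matters for the group sum).
The 3 free-riders keep 41 each, adding 123. Group total = 123 + 73.80 = 196.80.

196.80 labor-hours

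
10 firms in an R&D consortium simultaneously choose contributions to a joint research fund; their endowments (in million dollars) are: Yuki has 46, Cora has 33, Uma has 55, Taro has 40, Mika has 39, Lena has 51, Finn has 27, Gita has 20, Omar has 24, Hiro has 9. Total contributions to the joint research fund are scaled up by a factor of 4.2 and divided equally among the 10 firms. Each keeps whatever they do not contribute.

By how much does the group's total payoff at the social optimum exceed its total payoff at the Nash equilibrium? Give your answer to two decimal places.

1100.80 million dollars

The private return per contributed unit is 4.2/10 = 0.4200 < 1 for every player regardless of endowment, so the Nash equilibrium is zero contribution and the group total is Σ E_j = 46 + 33 + 55 + 40 + 39 + 51 + 27 + 20 + 24 + 9 = 344.
Each contributed unit returns 4.200 to the group, so the social optimum is full contribution by everyone: group total = 4.200 × 344 = 1444.80.
Efficiency loss = (4.200 − 1) × 344 = 1100.80.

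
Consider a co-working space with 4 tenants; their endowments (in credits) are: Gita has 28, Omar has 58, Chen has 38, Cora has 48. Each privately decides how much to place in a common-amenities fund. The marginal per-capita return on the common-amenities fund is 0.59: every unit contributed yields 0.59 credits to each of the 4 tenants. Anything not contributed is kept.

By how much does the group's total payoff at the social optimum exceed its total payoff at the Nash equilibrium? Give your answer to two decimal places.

The private return per contributed unit is 0.59 < 1 for everyone, so the Nash equilibrium is zero contribution and the group total is Σ E_j = 28 + 58 + 38 + 48 = 172.
Each contributed unit returns 2.360 to the group, so the social optimum is full contribution by everyone: group total = 2.360 × 172 = 405.92.
Efficiency loss = (2.360 − 1) × 172 = 233.92.

233.92 credits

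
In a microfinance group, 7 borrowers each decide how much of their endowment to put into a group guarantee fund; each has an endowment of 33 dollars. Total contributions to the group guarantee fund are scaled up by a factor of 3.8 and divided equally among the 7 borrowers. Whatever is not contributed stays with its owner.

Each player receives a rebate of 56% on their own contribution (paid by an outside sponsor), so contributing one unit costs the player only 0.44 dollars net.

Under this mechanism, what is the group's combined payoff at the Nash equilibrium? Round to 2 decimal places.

The effective private return per unit is now (3.8/7) / 0.44 = 1.2338 > 1, so every player's dominant strategy flips to full contribution.
So the Nash equilibrium is full contribution by all 7; the group earns 7 × (33 × 0.56 + 3.8 × 33) = 1007.16.

1007.16 dollars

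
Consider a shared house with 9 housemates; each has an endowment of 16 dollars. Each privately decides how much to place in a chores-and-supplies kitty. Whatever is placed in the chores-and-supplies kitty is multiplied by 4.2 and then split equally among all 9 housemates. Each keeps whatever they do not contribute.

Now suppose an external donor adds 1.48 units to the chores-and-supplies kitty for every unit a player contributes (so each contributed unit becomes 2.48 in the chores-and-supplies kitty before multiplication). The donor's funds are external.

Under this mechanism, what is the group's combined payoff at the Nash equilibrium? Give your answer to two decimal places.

1499.90 dollars

The effective private return per unit is now 4.2 × 2.48 / 9 = 1.1573 > 1, so every player's dominant strategy flips to full contribution.
At the Nash equilibrium everyone contributes 16. Group total payoff = 4.2 × 2.48 × 144 = 1499.90.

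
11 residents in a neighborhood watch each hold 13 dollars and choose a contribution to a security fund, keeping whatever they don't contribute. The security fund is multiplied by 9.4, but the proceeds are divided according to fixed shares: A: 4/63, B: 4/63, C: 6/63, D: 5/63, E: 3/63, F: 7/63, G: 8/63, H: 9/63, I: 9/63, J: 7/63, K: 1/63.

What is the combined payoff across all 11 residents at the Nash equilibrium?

A player with share s gets back 9.4·s per unit contributed, so full contribution is dominant for anyone with s > 1/9.4 = 0.1064 and zero contribution is dominant for anyone below.
F, G, H, I and J are above the threshold, contributing 13 each; the remaining 6 contribute 0. Total contributed: 65.
The security fund pays out 9.4 × 65 = 611.00 in total (split across the unequal shares, but the aggregate is all that matters for the group sum).
The 6 free-riders keep 13 each, adding 78. Group total = 78 + 611.00 = 689.00.

689.00 dollars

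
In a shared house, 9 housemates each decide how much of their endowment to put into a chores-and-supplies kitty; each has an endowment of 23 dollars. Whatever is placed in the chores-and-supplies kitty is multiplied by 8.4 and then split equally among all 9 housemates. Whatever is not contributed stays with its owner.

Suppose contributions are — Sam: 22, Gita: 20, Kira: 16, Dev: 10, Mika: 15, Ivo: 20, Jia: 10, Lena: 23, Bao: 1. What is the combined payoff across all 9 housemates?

Total contributed: 22 + 20 + 16 + 10 + 15 + 20 + 10 + 23 + 1 = 137; total kept: 9 × 23 − 137 = 70.
The chores-and-supplies kitty pays out 8.4 × 137 = 1150.80 in aggregate.
Group total = 70 + 1150.80 = 1220.80.

1220.80 dollars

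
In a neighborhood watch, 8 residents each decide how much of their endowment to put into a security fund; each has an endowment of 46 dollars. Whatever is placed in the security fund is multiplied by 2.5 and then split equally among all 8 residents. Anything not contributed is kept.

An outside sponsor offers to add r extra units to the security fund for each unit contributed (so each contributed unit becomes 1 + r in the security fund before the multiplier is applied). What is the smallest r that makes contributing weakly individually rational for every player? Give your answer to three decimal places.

With matching at rate r, one contributed unit becomes (1 + r) in the security fund and returns 2.5 × (1 + r) / 8 to the contributor.
Setting this equal to 1: 1 + r = 8/2.5 = 3.2000.
So the minimum matching rate is r = 3.2000 − 1 = 2.200.

2.200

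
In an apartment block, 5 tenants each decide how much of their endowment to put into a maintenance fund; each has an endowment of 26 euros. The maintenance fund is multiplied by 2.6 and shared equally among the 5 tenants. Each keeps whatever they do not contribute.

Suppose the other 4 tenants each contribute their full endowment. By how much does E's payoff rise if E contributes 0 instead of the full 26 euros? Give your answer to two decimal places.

Switching from a contribution of 26 to 0 lets E keep an extra 26 euros, but lowers the maintenance fund by 26, which costs E their own share of that drop: 2.6/5 × 26 = 13.52.
Net gain = 26 − 13.52 = 12.48. The private return per contributed unit (0.5200) is below 1, so free-riding is indeed the best response regardless of what the others do.

12.48 euros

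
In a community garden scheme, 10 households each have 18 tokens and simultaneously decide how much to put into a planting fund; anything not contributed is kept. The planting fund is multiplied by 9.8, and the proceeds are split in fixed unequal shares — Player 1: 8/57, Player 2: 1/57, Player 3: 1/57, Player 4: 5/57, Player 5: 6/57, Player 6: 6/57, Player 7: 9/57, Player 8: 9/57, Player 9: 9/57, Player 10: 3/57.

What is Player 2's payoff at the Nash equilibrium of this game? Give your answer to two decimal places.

36.57 tokens

Each unit j contributes comes back to j as 9.8 × (j's share), so j prefers to contribute only if that share exceeds 1/9.8 = 0.1020; otherwise keeping the unit dominates.
Player 1, Player 5, Player 6, Player 7, Player 8 and Player 9 are above the threshold, contributing 18 each; the remaining 4 contribute 0. Total contributed: 108.
Player 2 keeps 18 and receives 9.8 × 108 × 1/57 = 18.57 from the planting fund, for a payoff of 36.57.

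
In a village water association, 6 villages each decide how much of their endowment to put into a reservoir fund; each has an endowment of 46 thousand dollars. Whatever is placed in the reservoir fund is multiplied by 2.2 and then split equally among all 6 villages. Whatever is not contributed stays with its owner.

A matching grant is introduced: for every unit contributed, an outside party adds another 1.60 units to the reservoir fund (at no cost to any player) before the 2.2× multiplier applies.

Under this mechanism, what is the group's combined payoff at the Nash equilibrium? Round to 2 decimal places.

With the mechanism, a contributed unit returns 2.2 × 2.60 / 6 = 0.9533 per unit of net cost — still below 1 — so contributing 0 remains dominant for every player.
At the Nash equilibrium no one contributes; group total payoff = 6 × 46 = 276.

276.00 thousand dollars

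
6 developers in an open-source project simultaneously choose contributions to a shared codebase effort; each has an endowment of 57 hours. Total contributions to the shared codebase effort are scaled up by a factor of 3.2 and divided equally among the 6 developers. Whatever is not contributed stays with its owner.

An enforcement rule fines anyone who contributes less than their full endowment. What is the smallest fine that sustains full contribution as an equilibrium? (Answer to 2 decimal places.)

26.60 hours

Given the others contribute fully, the best deviation is to contribute 0 (any partial contribution still incurs the fine and gives up units whose private return 0.5333 is below 1).
Deviating from 57 to 0 saves 57 hours but forfeits the deviator's share of the drop in the shared codebase effort: 3.2/6 × 57 = 30.40.
So the deviation gain is 57 − 30.40 = 26.60, and the fine must be at least 26.60 hours to wipe it out.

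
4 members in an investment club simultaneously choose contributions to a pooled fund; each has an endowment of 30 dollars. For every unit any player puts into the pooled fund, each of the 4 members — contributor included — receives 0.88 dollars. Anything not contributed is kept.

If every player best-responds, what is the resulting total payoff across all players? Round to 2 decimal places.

The private return per contributed unit is 0.88 < 1, so contributing 0 is dominant for every player. At the Nash equilibrium everyone keeps their 30, and the group total is 4 × 30 = 120.

120.00 dollars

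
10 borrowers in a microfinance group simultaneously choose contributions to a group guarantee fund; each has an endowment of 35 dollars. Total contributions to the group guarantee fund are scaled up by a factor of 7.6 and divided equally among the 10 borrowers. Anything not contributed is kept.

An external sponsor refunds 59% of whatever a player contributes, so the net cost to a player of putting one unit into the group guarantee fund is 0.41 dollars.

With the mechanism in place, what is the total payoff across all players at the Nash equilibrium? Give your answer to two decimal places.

2866.50 dollars

Under the mechanism each unit contributed yields (7.6/10) / 0.41 = 1.8537 back to its contributor per unit of net cost, which exceeds 1, making full contribution the dominant choice for everyone.
At the Nash equilibrium everyone contributes 35. Group total payoff = 10 × (35 × 0.59 + 7.6 × 35) = 2866.50.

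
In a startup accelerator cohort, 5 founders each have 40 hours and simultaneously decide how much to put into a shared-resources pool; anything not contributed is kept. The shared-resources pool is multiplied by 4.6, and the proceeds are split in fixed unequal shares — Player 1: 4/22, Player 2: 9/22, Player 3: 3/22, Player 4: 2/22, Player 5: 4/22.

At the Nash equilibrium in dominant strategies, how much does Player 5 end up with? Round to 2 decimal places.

73.45 hours

For player j, contributing a unit is worthwhile iff 4.6 × (j's share) ≥ 1, i.e. iff j's share is at least 0.2174.
The only share above 0.2174 is Player 2's 9/22, contributing 40; the remaining 4 contribute 0. Total contributed: 40.
Player 5 keeps 40 and receives 4.6 × 40 × 4/22 = 33.45 from the shared-resources pool, for a payoff of 73.45.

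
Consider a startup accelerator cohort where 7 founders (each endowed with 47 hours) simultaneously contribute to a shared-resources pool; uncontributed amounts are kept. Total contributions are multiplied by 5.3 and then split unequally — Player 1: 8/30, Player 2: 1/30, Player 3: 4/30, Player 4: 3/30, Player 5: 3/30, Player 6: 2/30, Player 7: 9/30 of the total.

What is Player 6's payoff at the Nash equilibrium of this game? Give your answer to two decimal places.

Player j's private return per contributed unit is 5.3 × (j's share). Contributing is weakly dominant for j when that share is at least 1/5.3 = 0.1887, and contributing 0 is dominant otherwise.
The shares above 0.1887 belong to Player 1 and Player 7, contributing 47 each; the remaining 5 contribute 0. Total contributed: 94.
Player 6 keeps 47 and receives 5.3 × 94 × 2/30 = 33.21 from the shared-resources pool, for a payoff of 80.21.

80.21 hours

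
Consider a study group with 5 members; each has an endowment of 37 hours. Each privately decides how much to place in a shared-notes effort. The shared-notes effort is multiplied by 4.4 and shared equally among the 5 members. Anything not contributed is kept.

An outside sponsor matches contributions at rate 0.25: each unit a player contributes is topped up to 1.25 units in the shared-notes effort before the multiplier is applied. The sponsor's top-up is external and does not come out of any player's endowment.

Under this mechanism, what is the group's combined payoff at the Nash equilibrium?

1017.50 hours

With the mechanism, a contributed unit returns 4.4 × 1.25 / 5 = 1.1000 per unit of net cost to the contributor — now above 1 — so contributing fully is weakly dominant for every player.
So the Nash equilibrium is full contribution by all 5; the group earns 4.4 × 1.25 × 185 = 1017.50.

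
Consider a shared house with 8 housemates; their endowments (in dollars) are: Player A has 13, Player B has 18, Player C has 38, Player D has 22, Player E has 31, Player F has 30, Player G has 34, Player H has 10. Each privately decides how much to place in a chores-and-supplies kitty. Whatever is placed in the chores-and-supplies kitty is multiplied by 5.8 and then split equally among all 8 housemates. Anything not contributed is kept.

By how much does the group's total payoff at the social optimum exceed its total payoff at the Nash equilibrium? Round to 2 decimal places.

The private return per contributed unit is 5.8/8 = 0.7250 < 1 for every player regardless of endowment, so the Nash equilibrium is zero contribution and the group total is Σ E_j = 13 + 18 + 38 + 22 + 31 + 30 + 34 + 10 = 196.
Each contributed unit returns 5.800 to the group, so the social optimum is full contribution by everyone: group total = 5.800 × 196 = 1136.80.
Efficiency loss = (5.800 − 1) × 196 = 940.80.

940.80 dollars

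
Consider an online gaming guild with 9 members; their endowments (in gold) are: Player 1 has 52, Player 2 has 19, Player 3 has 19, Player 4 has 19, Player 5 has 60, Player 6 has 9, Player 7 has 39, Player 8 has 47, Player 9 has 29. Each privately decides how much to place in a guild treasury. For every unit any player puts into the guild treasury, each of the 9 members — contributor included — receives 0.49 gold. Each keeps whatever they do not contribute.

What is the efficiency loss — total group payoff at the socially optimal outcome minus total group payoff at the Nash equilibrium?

The private return per contributed unit is 0.49 < 1 for everyone, so the Nash equilibrium is zero contribution and the group total is Σ E_j = 52 + 19 + 19 + 19 + 60 + 9 + 39 + 47 + 29 = 293.
Each contributed unit returns 4.410 to the group, so the social optimum is full contribution by everyone: group total = 4.410 × 293 = 1292.13.
Efficiency loss = (4.410 − 1) × 293 = 999.13.

999.13 gold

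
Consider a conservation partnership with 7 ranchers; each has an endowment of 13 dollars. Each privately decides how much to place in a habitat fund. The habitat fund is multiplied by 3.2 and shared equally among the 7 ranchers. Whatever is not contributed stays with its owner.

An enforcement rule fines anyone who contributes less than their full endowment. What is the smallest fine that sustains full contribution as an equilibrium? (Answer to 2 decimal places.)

Given the others contribute fully, the best deviation is to contribute 0 (any partial contribution still incurs the fine and gives up units whose private return 0.4571 is below 1).
Deviating from 13 to 0 saves 13 dollars but forfeits the deviator's share of the drop in the habitat fund: 3.2/7 × 13 = 5.94.
So the deviation gain is 13 − 5.94 = 7.06, and the fine must be at least 7.06 dollars to wipe it out.

7.06 dollars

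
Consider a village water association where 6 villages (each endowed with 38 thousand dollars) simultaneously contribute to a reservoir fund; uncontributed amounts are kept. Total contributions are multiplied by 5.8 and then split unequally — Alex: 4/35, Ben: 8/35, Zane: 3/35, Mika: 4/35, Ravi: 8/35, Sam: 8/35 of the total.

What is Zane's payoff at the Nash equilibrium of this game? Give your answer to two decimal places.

A player with share s gets back 5.8·s per unit contributed, so full contribution is dominant for anyone with s > 1/5.8 = 0.1724 and zero contribution is dominant for anyone below.
Ben, Ravi and Sam are above the threshold, contributing 38 each; the remaining 3 contribute 0. Total contributed: 114.
Zane keeps 38 and receives 5.8 × 114 × 3/35 = 56.67 from the reservoir fund, for a payoff of 94.67.

94.67 thousand dollars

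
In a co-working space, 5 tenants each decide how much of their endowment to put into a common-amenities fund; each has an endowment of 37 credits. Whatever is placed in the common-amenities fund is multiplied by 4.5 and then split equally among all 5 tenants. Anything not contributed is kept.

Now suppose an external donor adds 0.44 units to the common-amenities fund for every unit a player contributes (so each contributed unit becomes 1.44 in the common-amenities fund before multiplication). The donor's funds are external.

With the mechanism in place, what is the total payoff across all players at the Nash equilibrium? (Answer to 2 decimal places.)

1198.80 credits

With the mechanism, a contributed unit returns 4.5 × 1.44 / 5 = 1.2960 per unit of net cost to the contributor — now above 1 — so contributing fully is weakly dominant for every player.
At the Nash equilibrium everyone contributes 37. Group total payoff = 4.5 × 1.44 × 185 = 1198.80.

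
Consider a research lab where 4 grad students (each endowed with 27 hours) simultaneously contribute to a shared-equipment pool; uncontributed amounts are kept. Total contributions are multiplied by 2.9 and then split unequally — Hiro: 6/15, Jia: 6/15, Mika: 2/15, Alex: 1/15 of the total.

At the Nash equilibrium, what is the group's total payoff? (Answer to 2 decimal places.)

Player j's private return per contributed unit is 2.9 × (j's share). Contributing is weakly dominant for j when that share is at least 1/2.9 = 0.3448, and contributing 0 is dominant otherwise.
The shares above 0.3448 belong to Hiro and Jia, contributing 27 each; the remaining 2 contribute 0. Total contributed: 54.
The shared-equipment pool pays out 2.9 × 54 = 156.60 in total (split across the unequal shares, but the aggregate is all that matters for the group sum).
The 2 free-riders keep 27 each, adding 54. Group total = 54 + 156.60 = 210.60.

210.60 hours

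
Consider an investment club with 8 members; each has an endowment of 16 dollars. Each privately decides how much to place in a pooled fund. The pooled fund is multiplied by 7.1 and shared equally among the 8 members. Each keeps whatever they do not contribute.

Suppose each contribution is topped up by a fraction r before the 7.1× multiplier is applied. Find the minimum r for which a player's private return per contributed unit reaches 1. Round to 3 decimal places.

0.127

With matching at rate r, one contributed unit becomes (1 + r) in the pooled fund and returns 7.1 × (1 + r) / 8 to the contributor.
Setting this equal to 1: 1 + r = 8/7.1 = 1.1268.
So the minimum matching rate is r = 1.1268 − 1 = 0.127.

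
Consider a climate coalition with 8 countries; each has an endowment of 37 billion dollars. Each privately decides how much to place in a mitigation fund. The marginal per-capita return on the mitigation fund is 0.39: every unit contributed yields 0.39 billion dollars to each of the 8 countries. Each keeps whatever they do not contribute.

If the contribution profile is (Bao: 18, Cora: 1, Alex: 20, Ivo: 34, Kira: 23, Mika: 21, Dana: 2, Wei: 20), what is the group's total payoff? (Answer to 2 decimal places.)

Total contributed: 18 + 1 + 20 + 34 + 23 + 21 + 2 + 20 = 139; total kept: 8 × 37 − 139 = 157.
The mitigation fund pays out 0.39 × 8 × 139 = 433.68 in aggregate.
Group total = 157 + 433.68 = 590.68.

590.68 billion dollars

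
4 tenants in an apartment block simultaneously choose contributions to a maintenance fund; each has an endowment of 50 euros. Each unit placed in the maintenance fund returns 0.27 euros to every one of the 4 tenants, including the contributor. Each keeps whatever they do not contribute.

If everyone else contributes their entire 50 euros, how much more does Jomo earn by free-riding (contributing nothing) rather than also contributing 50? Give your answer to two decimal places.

36.50 euros

Switching from a contribution of 50 to 0 lets Jomo keep an extra 50 euros, but lowers the maintenance fund by 50, which costs Jomo their own share of that drop: 0.27 × 50 = 13.50.
Net gain = 50 − 13.50 = 36.50. The private return per contributed unit (0.27) is below 1, so free-riding is indeed the best response regardless of what the others do.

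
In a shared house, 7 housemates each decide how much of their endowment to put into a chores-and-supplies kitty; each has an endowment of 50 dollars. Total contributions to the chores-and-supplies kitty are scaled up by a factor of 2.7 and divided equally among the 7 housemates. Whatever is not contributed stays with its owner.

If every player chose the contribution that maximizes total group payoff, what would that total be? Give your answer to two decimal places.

Each contributed unit returns 2.700 to the group as a whole (0.3857 to each of 7 players), which exceeds 1, so the social optimum is full contribution: group total = 2.700 × 350 = 945.00.

945.00 dollars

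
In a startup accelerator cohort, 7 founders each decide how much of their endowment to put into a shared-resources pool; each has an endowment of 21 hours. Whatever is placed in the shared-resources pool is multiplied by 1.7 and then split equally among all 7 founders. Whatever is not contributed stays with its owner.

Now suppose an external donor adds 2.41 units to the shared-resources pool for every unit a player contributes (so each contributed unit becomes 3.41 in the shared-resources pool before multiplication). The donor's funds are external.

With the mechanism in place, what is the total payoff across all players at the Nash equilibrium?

147.00 hours

The effective private return is 1.7 × 3.41 / 7 = 0.8281, which is still under 1, so the mechanism doesn't change anyone's dominant strategy: zero contribution.
At the Nash equilibrium no one contributes; group total payoff = 7 × 21 = 147.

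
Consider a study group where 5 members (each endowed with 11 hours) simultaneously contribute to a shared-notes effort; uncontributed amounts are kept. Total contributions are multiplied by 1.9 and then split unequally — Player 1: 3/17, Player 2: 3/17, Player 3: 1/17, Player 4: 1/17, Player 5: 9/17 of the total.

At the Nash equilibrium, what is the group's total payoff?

For player j, contributing a unit is worthwhile iff 1.9 × (j's share) ≥ 1, i.e. iff j's share is at least 0.5263.
Only Player 5 (9/17) clears that bar, contributing 11; the remaining 4 contribute 0. Total contributed: 11.
The shared-notes effort pays out 1.9 × 11 = 20.90 in total (split across the unequal shares, but the aggregate is all that matters for the group sum).
The 4 free-riders keep 11 each, adding 44. Group total = 44 + 20.90 = 64.90.

64.90 hours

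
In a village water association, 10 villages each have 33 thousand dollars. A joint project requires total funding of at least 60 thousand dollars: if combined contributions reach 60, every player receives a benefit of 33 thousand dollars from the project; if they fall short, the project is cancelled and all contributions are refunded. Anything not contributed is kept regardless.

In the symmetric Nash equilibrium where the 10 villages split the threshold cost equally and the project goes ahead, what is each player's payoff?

Equal share of the threshold: 60/10 = 6.
At this profile no one gains by cutting their contribution: any cut drops the total below 60, the project is cancelled, contributions are refunded, and the deviator ends with 33, which is less than 33 − 6 + 33 = 60. Contributing more than 6 just wastes the excess. So contributing exactly 6 is a best response.
Each player's payoff: 33 − 6 + 33 = 60.

60 thousand dollars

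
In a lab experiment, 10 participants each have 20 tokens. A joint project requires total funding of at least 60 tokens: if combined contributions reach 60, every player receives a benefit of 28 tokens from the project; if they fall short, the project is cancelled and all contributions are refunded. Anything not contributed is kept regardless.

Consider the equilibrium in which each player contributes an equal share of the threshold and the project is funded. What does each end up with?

Equal share of the threshold: 60/10 = 6.
At this profile no one gains by cutting their contribution: any cut drops the total below 60, the project is cancelled, contributions are refunded, and the deviator ends with 20, which is less than 20 − 6 + 28 = 42. Contributing more than 6 just wastes the excess. So contributing exactly 6 is a best response.
Each player's payoff: 20 − 6 + 28 = 42.

42 tokens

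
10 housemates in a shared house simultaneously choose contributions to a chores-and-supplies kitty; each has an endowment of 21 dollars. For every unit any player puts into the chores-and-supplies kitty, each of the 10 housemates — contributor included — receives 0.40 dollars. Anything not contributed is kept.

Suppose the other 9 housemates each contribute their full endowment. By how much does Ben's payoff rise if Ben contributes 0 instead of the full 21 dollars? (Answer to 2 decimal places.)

Switching from a contribution of 21 to 0 lets Ben keep an extra 21 dollars, but lowers the chores-and-supplies kitty by 21, which costs Ben their own share of that drop: 0.40 × 21 = 8.40.
Net gain = 21 − 8.40 = 12.60. The private return per contributed unit (0.40) is below 1, so free-riding is indeed the best response regardless of what the others do.

12.60 dollars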